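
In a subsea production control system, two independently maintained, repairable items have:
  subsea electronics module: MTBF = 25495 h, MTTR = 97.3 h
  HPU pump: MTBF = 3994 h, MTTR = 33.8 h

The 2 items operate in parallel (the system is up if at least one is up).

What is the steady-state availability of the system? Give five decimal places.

0.99997

A(subsea electronics module) = MTBF/(MTBF+MTTR) = 25495/(25495+97.3) = 0.996198
A(HPU pump) = MTBF/(MTBF+MTTR) = 3994/(3994+33.8) = 0.991608
Parallel availability: 1 − (1 − 0.996198)(1 − 0.991608) = 0.99997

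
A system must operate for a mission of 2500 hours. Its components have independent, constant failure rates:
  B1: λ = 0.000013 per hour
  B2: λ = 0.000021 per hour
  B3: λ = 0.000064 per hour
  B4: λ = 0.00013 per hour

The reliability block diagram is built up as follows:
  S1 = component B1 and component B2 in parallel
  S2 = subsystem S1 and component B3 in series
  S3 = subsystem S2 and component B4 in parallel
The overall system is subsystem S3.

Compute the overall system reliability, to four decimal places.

0.9586

R(B1) = exp(−0.000013 × 2500) = 0.968022
R(B2) = exp(−0.000021 × 2500) = 0.948854
R(B3) = exp(−0.000064 × 2500) = 0.852144
R(B4) = exp(−0.00013 × 2500) = 0.722527
Parallel (B1 and B2): 1 − (1 − 0.968022)(1 − 0.948854) = 0.998364
Series ([0.998364] and B3): 0.998364 × 0.852144 = 0.850750
Parallel ([0.850750] and B4): 1 − (1 − 0.850750)(1 − 0.722527) = 0.9586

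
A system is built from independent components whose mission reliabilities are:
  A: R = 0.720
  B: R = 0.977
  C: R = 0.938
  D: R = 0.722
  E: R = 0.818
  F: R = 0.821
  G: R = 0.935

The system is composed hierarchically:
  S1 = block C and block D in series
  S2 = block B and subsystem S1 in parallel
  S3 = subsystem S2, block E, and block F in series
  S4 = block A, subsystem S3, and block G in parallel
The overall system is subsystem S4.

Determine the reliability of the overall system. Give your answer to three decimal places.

0.994

Series (C and D): 0.93800 × 0.72200 = 0.67724
Parallel (B and [0.67724]): 1 − (1 − 0.97700)(1 − 0.67724) = 0.99258
Series ([0.99258], E, and F): 0.99258 × 0.81800 × 0.82100 = 0.66659
Parallel (A, [0.66659], and G): 1 − (1 − 0.72000)(1 − 0.66659)(1 − 0.93500) = 0.994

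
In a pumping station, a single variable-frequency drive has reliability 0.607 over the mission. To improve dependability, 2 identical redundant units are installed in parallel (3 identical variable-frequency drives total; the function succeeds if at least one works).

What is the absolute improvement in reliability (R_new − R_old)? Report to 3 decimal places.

0.332

R_before = 0.607
R_after = 1 − (1 − 0.607)^3 = 0.939
ΔR = 0.939 − 0.607 = 0.332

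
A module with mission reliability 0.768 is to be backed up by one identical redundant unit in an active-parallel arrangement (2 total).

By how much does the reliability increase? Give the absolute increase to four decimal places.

R_before = 0.768
R_after = 1 − (1 − 0.768)^2 = 0.9462
ΔR = 0.9462 − 0.768 = 0.1782

0.1782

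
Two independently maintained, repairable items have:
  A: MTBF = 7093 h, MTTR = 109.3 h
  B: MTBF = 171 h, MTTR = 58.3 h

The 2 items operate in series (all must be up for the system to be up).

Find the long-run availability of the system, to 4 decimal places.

0.7344

A(A) = MTBF/(MTBF+MTTR) = 7093/(7093+109.3) = 0.984824
A(B) = MTBF/(MTBF+MTTR) = 171/(171+58.3) = 0.745748
Series availability: 0.984824 × 0.745748 = 0.7344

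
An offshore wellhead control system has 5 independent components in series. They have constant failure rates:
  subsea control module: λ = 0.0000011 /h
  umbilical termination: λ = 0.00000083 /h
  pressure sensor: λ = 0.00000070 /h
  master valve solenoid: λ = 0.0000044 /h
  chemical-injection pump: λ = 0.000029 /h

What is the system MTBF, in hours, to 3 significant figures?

27800

Series of exponential components: λ_sys = Σ λ_i
λ_sys = 0.0000011 + 0.00000083 + 0.00000070 + 0.0000044 + 0.000029 = 3.6030e-05 /h
MTBF = 1 / λ_sys = 27800 h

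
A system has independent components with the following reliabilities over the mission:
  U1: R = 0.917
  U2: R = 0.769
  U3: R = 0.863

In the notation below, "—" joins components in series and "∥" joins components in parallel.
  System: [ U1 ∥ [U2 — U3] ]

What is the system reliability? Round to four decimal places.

0.9721

Series (U2 and U3): 0.769000 × 0.863000 = 0.663647
Parallel (U1 and [0.663647]): 1 − (1 − 0.917000)(1 − 0.663647) = 0.9721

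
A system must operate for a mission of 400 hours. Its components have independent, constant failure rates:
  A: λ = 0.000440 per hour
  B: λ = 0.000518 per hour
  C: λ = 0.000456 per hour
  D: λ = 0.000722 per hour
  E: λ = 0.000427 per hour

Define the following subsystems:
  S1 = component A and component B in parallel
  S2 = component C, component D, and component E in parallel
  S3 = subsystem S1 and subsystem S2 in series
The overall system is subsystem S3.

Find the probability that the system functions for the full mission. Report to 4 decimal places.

R(A) = exp(−0.000440 × 400) = 0.838618
R(B) = exp(−0.000518 × 400) = 0.812857
R(C) = exp(−0.000456 × 400) = 0.833268
R(D) = exp(−0.000722 × 400) = 0.749162
R(E) = exp(−0.000427 × 400) = 0.842990
Parallel (A and B): 1 − (1 − 0.838618)(1 − 0.812857) = 0.969798
Parallel (C, D, and E): 1 − (1 − 0.833268)(1 − 0.749162)(1 − 0.842990) = 0.993433
Series ([0.969798] and [0.993433]): 0.969798 × 0.993433 = 0.9634

0.9634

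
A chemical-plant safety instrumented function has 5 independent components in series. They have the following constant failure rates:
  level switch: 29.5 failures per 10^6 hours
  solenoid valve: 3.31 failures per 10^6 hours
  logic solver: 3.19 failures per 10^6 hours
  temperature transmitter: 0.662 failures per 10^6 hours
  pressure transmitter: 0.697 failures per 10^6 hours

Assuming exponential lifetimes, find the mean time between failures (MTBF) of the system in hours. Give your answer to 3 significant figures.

Series of exponential components: λ_sys = Σ λ_i
λ_sys = 0.0000295 + 0.00000331 + 0.00000319 + 0.000000662 + 0.000000697 = 3.7359e-05 /h
MTBF = 1 / λ_sys = 26800 h

26800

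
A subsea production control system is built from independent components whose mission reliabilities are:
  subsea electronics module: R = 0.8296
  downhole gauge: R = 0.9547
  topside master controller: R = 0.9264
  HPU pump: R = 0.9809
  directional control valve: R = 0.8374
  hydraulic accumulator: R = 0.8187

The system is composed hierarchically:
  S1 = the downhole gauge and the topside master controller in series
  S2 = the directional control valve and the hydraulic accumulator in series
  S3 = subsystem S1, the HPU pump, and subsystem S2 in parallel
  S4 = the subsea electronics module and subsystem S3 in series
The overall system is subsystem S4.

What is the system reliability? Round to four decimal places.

Series (downhole gauge and topside master controller): 0.954700 × 0.926400 = 0.884434
Series (directional control valve and hydraulic accumulator): 0.837400 × 0.818700 = 0.685579
Parallel ([0.884434], HPU pump, and [0.685579]): 1 − (1 − 0.884434)(1 − 0.980900)(1 − 0.685579) = 0.999306
Series (subsea electronics module and [0.999306]): 0.829600 × 0.999306 = 0.8290

0.8290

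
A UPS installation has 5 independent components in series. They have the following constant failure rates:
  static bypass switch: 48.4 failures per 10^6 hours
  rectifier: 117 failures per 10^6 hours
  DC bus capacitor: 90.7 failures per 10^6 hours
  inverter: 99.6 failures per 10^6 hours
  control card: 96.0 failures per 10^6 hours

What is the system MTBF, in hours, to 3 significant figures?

Series of exponential components: λ_sys = Σ λ_i
λ_sys = 0.0000484 + 0.000117 + 0.0000907 + 0.0000996 + 0.0000960 = 4.5170e-04 /h
MTBF = 1 / λ_sys = 2210 h

2210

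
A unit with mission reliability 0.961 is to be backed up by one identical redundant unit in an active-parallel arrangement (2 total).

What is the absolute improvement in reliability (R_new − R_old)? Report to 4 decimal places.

0.0375

R_before = 0.961
R_after = 1 − (1 − 0.961)^2 = 0.9985
ΔR = 0.9985 − 0.961 = 0.0375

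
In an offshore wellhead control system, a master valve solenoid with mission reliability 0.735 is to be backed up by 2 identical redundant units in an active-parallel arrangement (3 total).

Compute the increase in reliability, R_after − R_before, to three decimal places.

R_before = 0.735
R_after = 1 − (1 − 0.735)^3 = 0.981
ΔR = 0.981 − 0.735 = 0.246

0.246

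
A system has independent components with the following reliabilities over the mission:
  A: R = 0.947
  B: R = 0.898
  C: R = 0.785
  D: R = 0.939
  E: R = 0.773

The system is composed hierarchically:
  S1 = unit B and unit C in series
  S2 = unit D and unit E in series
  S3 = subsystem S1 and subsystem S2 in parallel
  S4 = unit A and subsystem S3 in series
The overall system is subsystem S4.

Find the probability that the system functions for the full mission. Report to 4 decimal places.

Series (B and C): 0.898000 × 0.785000 = 0.704930
Series (D and E): 0.939000 × 0.773000 = 0.725847
Parallel ([0.704930] and [0.725847]): 1 − (1 − 0.704930)(1 − 0.725847) = 0.919106
Series (A and [0.919106]): 0.947000 × 0.919106 = 0.8704

0.8704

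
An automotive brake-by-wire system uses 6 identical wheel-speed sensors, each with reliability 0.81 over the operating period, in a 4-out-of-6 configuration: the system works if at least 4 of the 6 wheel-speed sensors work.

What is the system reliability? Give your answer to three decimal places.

0.913

R = Σ_{i=4}^{6} C(6,i) p^i (1−p)^{6−i} with p = 0.81
C(6,4)·0.81^4·0.19^2 = 0.23310
C(6,5)·0.81^5·0.19^1 = 0.39749
C(6,6)·0.81^6·0.19^0 = 0.28243
Sum = 0.913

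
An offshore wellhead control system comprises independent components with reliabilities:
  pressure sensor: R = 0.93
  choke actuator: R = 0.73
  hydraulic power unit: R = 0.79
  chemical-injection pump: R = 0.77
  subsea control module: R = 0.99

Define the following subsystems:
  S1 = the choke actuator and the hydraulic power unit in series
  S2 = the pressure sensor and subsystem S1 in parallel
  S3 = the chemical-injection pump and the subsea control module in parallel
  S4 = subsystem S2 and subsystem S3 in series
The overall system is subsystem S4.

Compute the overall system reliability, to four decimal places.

0.9681

Series (choke actuator and hydraulic power unit): 0.730000 × 0.790000 = 0.576700
Parallel (pressure sensor and [0.576700]): 1 − (1 − 0.930000)(1 − 0.576700) = 0.970369
Parallel (chemical-injection pump and subsea control module): 1 − (1 − 0.770000)(1 − 0.990000) = 0.997700
Series ([0.970369] and [0.997700]): 0.970369 × 0.997700 = 0.9681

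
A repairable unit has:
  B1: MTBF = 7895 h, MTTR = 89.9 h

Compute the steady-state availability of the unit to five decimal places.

A(B1) = MTBF/(MTBF+MTTR) = 7895/(7895+89.9) = 0.98874

0.98874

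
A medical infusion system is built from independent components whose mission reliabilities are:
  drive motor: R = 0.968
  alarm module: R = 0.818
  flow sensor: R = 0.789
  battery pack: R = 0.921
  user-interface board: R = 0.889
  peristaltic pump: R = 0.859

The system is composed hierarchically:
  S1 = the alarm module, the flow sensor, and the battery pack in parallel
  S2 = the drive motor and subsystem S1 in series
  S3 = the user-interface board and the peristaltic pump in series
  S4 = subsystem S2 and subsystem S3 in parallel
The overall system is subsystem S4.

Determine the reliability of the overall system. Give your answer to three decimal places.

Parallel (alarm module, flow sensor, and battery pack): 1 − (1 − 0.81800)(1 − 0.78900)(1 − 0.92100) = 0.99697
Series (drive motor and [0.99697]): 0.96800 × 0.99697 = 0.96507
Series (user-interface board and peristaltic pump): 0.88900 × 0.85900 = 0.76365
Parallel ([0.96507] and [0.76365]): 1 − (1 − 0.96507)(1 − 0.76365) = 0.992

0.992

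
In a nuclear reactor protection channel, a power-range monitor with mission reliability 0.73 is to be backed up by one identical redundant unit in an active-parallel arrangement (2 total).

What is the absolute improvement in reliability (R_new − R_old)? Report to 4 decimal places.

R_before = 0.73
R_after = 1 − (1 − 0.73)^2 = 0.9271
ΔR = 0.9271 − 0.73 = 0.1971

0.1971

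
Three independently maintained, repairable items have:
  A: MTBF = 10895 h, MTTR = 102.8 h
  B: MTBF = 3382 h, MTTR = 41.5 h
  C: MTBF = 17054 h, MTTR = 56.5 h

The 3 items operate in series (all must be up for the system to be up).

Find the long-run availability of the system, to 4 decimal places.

0.9754

A(A) = MTBF/(MTBF+MTTR) = 10895/(10895+102.8) = 0.990653
A(B) = MTBF/(MTBF+MTTR) = 3382/(3382+41.5) = 0.987878
A(C) = MTBF/(MTBF+MTTR) = 17054/(17054+56.5) = 0.996698
Series availability: 0.990653 × 0.987878 × 0.996698 = 0.9754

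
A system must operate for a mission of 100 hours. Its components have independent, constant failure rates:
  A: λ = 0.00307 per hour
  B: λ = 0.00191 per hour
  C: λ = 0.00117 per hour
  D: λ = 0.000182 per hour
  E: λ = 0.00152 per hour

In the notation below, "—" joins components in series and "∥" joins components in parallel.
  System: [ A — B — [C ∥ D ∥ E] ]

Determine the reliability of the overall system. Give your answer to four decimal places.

0.6076

R(A) = exp(−0.00307 × 100) = 0.735651
R(B) = exp(−0.00191 × 100) = 0.826133
R(C) = exp(−0.00117 × 100) = 0.889585
R(D) = exp(−0.000182 × 100) = 0.981965
R(E) = exp(−0.00152 × 100) = 0.858988
Parallel (C, D, and E): 1 − (1 − 0.889585)(1 − 0.981965)(1 − 0.858988) = 0.999719
Series (A, B, and [0.999719]): 0.735651 × 0.826133 × 0.999719 = 0.6076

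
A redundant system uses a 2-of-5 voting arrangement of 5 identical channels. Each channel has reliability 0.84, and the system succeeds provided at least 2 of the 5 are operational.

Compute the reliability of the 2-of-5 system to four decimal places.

R = Σ_{i=2}^{5} C(5,i) p^i (1−p)^{5−i} with p = 0.84
C(5,2)·0.84^2·0.16^3 = 0.028901
C(5,3)·0.84^3·0.16^2 = 0.151732
C(5,4)·0.84^4·0.16^1 = 0.398297
C(5,5)·0.84^5·0.16^0 = 0.418212
Sum = 0.9971

0.9971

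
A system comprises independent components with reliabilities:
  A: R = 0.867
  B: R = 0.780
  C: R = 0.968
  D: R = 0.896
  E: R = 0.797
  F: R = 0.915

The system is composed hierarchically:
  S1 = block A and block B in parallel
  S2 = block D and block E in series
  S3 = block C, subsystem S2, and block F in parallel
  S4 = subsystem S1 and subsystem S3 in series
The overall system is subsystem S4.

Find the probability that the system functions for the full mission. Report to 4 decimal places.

Parallel (A and B): 1 − (1 − 0.867000)(1 − 0.780000) = 0.970740
Series (D and E): 0.896000 × 0.797000 = 0.714112
Parallel (C, [0.714112], and F): 1 − (1 − 0.968000)(1 − 0.714112)(1 − 0.915000) = 0.999222
Series ([0.970740] and [0.999222]): 0.970740 × 0.999222 = 0.9700

0.9700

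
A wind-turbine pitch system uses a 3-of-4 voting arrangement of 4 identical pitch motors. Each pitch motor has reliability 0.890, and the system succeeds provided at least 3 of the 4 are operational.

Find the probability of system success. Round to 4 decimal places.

R = Σ_{i=3}^{4} C(4,i) p^i (1−p)^{4−i} with p = 0.890
C(4,3)·0.890^3·0.110^1 = 0.310186
C(4,4)·0.890^4·0.110^0 = 0.627422
Sum = 0.9376

0.9376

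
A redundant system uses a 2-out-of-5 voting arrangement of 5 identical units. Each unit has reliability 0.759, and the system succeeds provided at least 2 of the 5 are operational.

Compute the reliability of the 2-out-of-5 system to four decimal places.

0.9864

R = Σ_{i=2}^{5} C(5,i) p^i (1−p)^{5−i} with p = 0.759
C(5,2)·0.759^2·0.241^3 = 0.080637
C(5,3)·0.759^3·0.241^2 = 0.253957
C(5,4)·0.759^4·0.241^1 = 0.399903
C(5,5)·0.759^5·0.241^0 = 0.251889
Sum = 0.9864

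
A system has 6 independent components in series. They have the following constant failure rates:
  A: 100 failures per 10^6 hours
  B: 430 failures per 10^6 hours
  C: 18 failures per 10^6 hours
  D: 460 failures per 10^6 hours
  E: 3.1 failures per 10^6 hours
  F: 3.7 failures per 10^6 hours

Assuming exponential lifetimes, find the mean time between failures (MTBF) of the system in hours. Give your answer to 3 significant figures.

985

Series of exponential components: λ_sys = Σ λ_i
λ_sys = 0.00010 + 0.00043 + 0.000018 + 0.00046 + 0.0000031 + 0.0000037 = 1.0148e-03 /h
MTBF = 1 / λ_sys = 985 h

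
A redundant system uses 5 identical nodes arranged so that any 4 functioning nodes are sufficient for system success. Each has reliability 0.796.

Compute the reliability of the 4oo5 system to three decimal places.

R = Σ_{i=4}^{5} C(5,i) p^i (1−p)^{5−i} with p = 0.796
C(5,4)·0.796^4·0.204^1 = 0.40950
C(5,5)·0.796^5·0.204^0 = 0.31957
Sum = 0.729

0.729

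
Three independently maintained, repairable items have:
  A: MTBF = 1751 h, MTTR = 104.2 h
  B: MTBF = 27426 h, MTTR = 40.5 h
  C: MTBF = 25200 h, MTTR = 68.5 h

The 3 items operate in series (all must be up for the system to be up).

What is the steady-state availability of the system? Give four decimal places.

A(A) = MTBF/(MTBF+MTTR) = 1751/(1751+104.2) = 0.943834
A(B) = MTBF/(MTBF+MTTR) = 27426/(27426+40.5) = 0.998525
A(C) = MTBF/(MTBF+MTTR) = 25200/(25200+68.5) = 0.997289
Series availability: 0.943834 × 0.998525 × 0.997289 = 0.9399

0.9399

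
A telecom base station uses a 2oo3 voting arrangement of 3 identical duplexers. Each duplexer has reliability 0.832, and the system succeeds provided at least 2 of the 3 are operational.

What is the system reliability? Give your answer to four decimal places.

R = Σ_{i=2}^{3} C(3,i) p^i (1−p)^{3−i} with p = 0.832
C(3,2)·0.832^2·0.168^1 = 0.348881
C(3,3)·0.832^3·0.168^0 = 0.575930
Sum = 0.9248

0.9248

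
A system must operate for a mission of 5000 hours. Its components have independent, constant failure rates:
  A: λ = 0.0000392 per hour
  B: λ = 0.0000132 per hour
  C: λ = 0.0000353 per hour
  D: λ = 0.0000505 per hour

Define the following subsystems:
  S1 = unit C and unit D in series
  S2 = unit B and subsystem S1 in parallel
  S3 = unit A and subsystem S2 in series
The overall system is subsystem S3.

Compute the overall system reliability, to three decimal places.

R(A) = exp(−0.0000392 × 5000) = 0.82201
R(B) = exp(−0.0000132 × 5000) = 0.93613
R(C) = exp(−0.0000353 × 5000) = 0.83820
R(D) = exp(−0.0000505 × 5000) = 0.77686
Series (C and D): 0.83820 × 0.77686 = 0.65116
Parallel (B and [0.65116]): 1 − (1 − 0.93613)(1 − 0.65116) = 0.97772
Series (A and [0.97772]): 0.82201 × 0.97772 = 0.804

0.804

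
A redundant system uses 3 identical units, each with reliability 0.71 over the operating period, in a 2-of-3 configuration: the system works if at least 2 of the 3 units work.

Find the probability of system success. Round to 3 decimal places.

0.796

R = Σ_{i=2}^{3} C(3,i) p^i (1−p)^{3−i} with p = 0.71
C(3,2)·0.71^2·0.29^1 = 0.43857
C(3,3)·0.71^3·0.29^0 = 0.35791
Sum = 0.796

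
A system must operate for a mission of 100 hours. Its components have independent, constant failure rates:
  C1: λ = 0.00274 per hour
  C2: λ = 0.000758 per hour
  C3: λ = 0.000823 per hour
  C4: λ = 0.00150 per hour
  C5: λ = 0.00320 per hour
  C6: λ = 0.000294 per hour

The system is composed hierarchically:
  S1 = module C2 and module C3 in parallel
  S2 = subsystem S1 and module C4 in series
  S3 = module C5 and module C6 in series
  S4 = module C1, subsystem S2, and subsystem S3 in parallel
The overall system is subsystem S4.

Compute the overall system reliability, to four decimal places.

0.9898

R(C1) = exp(−0.00274 × 100) = 0.760332
R(C2) = exp(−0.000758 × 100) = 0.927002
R(C3) = exp(−0.000823 × 100) = 0.920996
R(C4) = exp(−0.00150 × 100) = 0.860708
R(C5) = exp(−0.00320 × 100) = 0.726149
R(C6) = exp(−0.000294 × 100) = 0.971028
Parallel (C2 and C3): 1 − (1 − 0.927002)(1 − 0.920996) = 0.994233
Series ([0.994233] and C4): 0.994233 × 0.860708 = 0.855744
Series (C5 and C6): 0.726149 × 0.971028 = 0.705111
Parallel (C1, [0.855744], and [0.705111]): 1 − (1 − 0.760332)(1 − 0.855744)(1 − 0.705111) = 0.9898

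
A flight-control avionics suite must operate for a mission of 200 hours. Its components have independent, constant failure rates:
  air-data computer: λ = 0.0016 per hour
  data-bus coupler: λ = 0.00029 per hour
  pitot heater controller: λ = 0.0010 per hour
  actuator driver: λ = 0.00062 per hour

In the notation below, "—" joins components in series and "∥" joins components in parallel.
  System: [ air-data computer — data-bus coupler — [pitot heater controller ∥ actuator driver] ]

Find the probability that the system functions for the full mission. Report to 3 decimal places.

R(air-data computer) = exp(−0.0016 × 200) = 0.72615
R(data-bus coupler) = exp(−0.00029 × 200) = 0.94365
R(pitot heater controller) = exp(−0.0010 × 200) = 0.81873
R(actuator driver) = exp(−0.00062 × 200) = 0.88338
Parallel (pitot heater controller and actuator driver): 1 − (1 − 0.81873)(1 − 0.88338) = 0.97886
Series (air-data computer, data-bus coupler, and [0.97886]): 0.72615 × 0.94365 × 0.97886 = 0.671

0.671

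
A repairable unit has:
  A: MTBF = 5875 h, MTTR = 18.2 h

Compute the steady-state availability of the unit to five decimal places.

A(A) = MTBF/(MTBF+MTTR) = 5875/(5875+18.2) = 0.99691

0.99691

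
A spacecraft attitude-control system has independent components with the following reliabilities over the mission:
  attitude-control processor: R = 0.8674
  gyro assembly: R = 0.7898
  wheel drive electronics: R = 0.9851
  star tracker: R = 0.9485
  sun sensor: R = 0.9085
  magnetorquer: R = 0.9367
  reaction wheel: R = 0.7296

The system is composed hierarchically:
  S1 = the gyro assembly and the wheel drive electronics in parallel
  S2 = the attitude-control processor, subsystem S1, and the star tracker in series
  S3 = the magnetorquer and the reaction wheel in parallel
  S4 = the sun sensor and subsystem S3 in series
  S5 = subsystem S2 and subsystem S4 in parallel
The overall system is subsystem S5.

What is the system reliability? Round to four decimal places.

0.9807

Parallel (gyro assembly and wheel drive electronics): 1 − (1 − 0.789800)(1 − 0.985100) = 0.996868
Series (attitude-control processor, [0.996868], and star tracker): 0.867400 × 0.996868 × 0.948500 = 0.820152
Parallel (magnetorquer and reaction wheel): 1 − (1 − 0.936700)(1 − 0.729600) = 0.982884
Series (sun sensor and [0.982884]): 0.908500 × 0.982884 = 0.892950
Parallel ([0.820152] and [0.892950]): 1 − (1 − 0.820152)(1 − 0.892950) = 0.9807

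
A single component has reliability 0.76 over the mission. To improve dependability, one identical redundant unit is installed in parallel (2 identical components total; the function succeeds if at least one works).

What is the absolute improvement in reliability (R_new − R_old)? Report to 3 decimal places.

0.182

R_before = 0.76
R_after = 1 − (1 − 0.76)^2 = 0.942
ΔR = 0.942 − 0.76 = 0.182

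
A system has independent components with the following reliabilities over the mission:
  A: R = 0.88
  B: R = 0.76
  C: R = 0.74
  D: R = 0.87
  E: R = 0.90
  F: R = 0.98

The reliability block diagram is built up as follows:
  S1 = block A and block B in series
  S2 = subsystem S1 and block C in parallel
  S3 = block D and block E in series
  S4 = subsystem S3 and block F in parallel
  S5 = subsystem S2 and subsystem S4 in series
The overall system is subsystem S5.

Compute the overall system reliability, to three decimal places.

0.910

Series (A and B): 0.88000 × 0.76000 = 0.66880
Parallel ([0.66880] and C): 1 − (1 − 0.66880)(1 − 0.74000) = 0.91389
Series (D and E): 0.87000 × 0.90000 = 0.78300
Parallel ([0.78300] and F): 1 − (1 − 0.78300)(1 − 0.98000) = 0.99566
Series ([0.91389] and [0.99566]): 0.91389 × 0.99566 = 0.910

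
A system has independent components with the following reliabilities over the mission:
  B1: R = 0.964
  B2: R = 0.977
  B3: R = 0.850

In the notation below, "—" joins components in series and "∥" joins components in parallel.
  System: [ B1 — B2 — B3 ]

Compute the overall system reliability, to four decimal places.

0.8006

Series (B1, B2, and B3): 0.964000 × 0.977000 × 0.850000 = 0.8006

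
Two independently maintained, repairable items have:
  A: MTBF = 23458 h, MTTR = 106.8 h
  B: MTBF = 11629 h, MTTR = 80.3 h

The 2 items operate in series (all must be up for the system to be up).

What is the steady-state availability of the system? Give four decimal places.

A(A) = MTBF/(MTBF+MTTR) = 23458/(23458+106.8) = 0.995468
A(B) = MTBF/(MTBF+MTTR) = 11629/(11629+80.3) = 0.993142
Series availability: 0.995468 × 0.993142 = 0.9886

0.9886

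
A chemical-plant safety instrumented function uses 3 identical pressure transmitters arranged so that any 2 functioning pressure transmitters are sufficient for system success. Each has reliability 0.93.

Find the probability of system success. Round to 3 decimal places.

R = Σ_{i=2}^{3} C(3,i) p^i (1−p)^{3−i} with p = 0.93
C(3,2)·0.93^2·0.07^1 = 0.18163
C(3,3)·0.93^3·0.07^0 = 0.80436
Sum = 0.986

0.986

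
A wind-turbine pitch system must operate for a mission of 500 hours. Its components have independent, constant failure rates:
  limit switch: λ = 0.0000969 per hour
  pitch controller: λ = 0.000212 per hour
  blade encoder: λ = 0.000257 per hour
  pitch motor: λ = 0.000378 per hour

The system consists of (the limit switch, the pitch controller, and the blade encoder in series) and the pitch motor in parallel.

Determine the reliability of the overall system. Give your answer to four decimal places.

0.9576

R(limit switch) = exp(−0.0000969 × 500) = 0.952705
R(pitch controller) = exp(−0.000212 × 500) = 0.899425
R(blade encoder) = exp(−0.000257 × 500) = 0.879414
R(pitch motor) = exp(−0.000378 × 500) = 0.827787
Series (limit switch, pitch controller, and blade encoder): 0.952705 × 0.899425 × 0.879414 = 0.753558
Parallel ([0.753558] and pitch motor): 1 − (1 − 0.753558)(1 − 0.827787) = 0.9576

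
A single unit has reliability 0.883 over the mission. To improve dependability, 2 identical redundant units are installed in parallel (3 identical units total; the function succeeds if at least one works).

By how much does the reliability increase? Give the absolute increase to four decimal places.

0.1154

R_before = 0.883
R_after = 1 − (1 − 0.883)^3 = 0.9984
ΔR = 0.9984 − 0.883 = 0.1154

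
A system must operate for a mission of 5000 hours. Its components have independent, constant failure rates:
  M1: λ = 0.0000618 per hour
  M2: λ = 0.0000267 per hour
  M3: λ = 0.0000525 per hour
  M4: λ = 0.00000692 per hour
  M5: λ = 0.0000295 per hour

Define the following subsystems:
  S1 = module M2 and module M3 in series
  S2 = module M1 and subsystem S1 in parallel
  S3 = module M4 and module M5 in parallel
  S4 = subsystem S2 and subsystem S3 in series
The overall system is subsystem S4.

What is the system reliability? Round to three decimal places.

R(M1) = exp(−0.0000618 × 5000) = 0.73418
R(M2) = exp(−0.0000267 × 5000) = 0.87503
R(M3) = exp(−0.0000525 × 5000) = 0.76913
R(M4) = exp(−0.00000692 × 5000) = 0.96599
R(M5) = exp(−0.0000295 × 5000) = 0.86286
Series (M2 and M3): 0.87503 × 0.76913 = 0.67301
Parallel (M1 and [0.67301]): 1 − (1 − 0.73418)(1 − 0.67301) = 0.91308
Parallel (M4 and M5): 1 − (1 − 0.96599)(1 − 0.86286) = 0.99534
Series ([0.91308] and [0.99534]): 0.91308 × 0.99534 = 0.909

0.909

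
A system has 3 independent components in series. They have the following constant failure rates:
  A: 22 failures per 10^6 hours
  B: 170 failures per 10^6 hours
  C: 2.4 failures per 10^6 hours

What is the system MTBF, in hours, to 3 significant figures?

Series of exponential components: λ_sys = Σ λ_i
λ_sys = 0.000022 + 0.00017 + 0.0000024 = 1.9440e-04 /h
MTBF = 1 / λ_sys = 5140 h

5140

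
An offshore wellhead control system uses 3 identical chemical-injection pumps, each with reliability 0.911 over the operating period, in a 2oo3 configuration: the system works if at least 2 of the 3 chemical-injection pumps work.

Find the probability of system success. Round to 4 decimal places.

0.9776

R = Σ_{i=2}^{3} C(3,i) p^i (1−p)^{3−i} with p = 0.911
C(3,2)·0.911^2·0.089^1 = 0.221589
C(3,3)·0.911^3·0.089^0 = 0.756058
Sum = 0.9776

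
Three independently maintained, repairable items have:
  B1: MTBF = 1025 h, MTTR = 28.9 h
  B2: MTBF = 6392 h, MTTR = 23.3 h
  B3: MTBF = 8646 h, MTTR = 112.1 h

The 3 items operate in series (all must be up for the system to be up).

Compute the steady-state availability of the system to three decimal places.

0.957

A(B1) = MTBF/(MTBF+MTTR) = 1025/(1025+28.9) = 0.972578
A(B2) = MTBF/(MTBF+MTTR) = 6392/(6392+23.3) = 0.996368
A(B3) = MTBF/(MTBF+MTTR) = 8646/(8646+112.1) = 0.987200
Series availability: 0.972578 × 0.996368 × 0.987200 = 0.957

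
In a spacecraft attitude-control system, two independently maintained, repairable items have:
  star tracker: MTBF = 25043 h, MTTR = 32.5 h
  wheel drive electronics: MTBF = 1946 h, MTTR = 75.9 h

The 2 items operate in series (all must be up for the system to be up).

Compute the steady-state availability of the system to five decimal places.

0.96121

A(star tracker) = MTBF/(MTBF+MTTR) = 25043/(25043+32.5) = 0.998704
A(wheel drive electronics) = MTBF/(MTBF+MTTR) = 1946/(1946+75.9) = 0.962461
Series availability: 0.998704 × 0.962461 = 0.96121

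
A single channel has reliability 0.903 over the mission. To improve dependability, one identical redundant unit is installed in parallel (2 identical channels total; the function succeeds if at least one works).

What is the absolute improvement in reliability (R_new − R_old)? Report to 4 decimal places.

0.0876

R_before = 0.903
R_after = 1 − (1 − 0.903)^2 = 0.9906
ΔR = 0.9906 − 0.903 = 0.0876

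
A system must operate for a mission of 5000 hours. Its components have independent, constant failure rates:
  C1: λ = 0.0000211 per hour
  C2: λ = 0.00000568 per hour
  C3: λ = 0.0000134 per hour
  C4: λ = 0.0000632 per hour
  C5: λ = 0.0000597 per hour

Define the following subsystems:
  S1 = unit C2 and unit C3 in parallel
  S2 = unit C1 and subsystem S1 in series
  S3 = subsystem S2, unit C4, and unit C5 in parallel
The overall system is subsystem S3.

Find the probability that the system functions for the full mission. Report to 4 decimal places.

0.9929

R(C1) = exp(−0.0000211 × 5000) = 0.899874
R(C2) = exp(−0.00000568 × 5000) = 0.971999
R(C3) = exp(−0.0000134 × 5000) = 0.935195
R(C4) = exp(−0.0000632 × 5000) = 0.729059
R(C5) = exp(−0.0000597 × 5000) = 0.741930
Parallel (C2 and C3): 1 − (1 − 0.971999)(1 − 0.935195) = 0.998185
Series (C1 and [0.998185]): 0.899874 × 0.998185 = 0.898241
Parallel ([0.898241], C4, and C5): 1 − (1 − 0.898241)(1 − 0.729059)(1 − 0.741930) = 0.9929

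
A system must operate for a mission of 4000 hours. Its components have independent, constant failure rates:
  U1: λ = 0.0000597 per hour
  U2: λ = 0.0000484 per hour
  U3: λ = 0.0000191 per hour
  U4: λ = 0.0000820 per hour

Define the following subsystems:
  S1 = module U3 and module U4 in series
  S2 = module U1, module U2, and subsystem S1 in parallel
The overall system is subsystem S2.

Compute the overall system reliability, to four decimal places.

R(U1) = exp(−0.0000597 × 4000) = 0.787572
R(U2) = exp(−0.0000484 × 4000) = 0.823987
R(U3) = exp(−0.0000191 × 4000) = 0.926446
R(U4) = exp(−0.0000820 × 4000) = 0.720363
Series (U3 and U4): 0.926446 × 0.720363 = 0.667377
Parallel (U1, U2, and [0.667377]): 1 − (1 − 0.787572)(1 − 0.823987)(1 − 0.667377) = 0.9876

0.9876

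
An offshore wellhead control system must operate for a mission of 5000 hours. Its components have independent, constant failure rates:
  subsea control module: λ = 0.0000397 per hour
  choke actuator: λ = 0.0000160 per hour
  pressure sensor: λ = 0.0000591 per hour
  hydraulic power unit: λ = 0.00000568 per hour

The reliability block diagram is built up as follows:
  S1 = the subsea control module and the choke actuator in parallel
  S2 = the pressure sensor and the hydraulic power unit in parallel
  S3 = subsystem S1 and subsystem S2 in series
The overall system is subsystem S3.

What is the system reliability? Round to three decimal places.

R(subsea control module) = exp(−0.0000397 × 5000) = 0.81996
R(choke actuator) = exp(−0.0000160 × 5000) = 0.92312
R(pressure sensor) = exp(−0.0000591 × 5000) = 0.74416
R(hydraulic power unit) = exp(−0.00000568 × 5000) = 0.97200
Parallel (subsea control module and choke actuator): 1 − (1 − 0.81996)(1 − 0.92312) = 0.98616
Parallel (pressure sensor and hydraulic power unit): 1 − (1 − 0.74416)(1 − 0.97200) = 0.99284
Series ([0.98616] and [0.99284]): 0.98616 × 0.99284 = 0.979

0.979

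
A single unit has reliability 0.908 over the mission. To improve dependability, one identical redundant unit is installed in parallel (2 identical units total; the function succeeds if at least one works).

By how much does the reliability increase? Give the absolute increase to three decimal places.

0.084

R_before = 0.908
R_after = 1 − (1 − 0.908)^2 = 0.992
ΔR = 0.992 − 0.908 = 0.084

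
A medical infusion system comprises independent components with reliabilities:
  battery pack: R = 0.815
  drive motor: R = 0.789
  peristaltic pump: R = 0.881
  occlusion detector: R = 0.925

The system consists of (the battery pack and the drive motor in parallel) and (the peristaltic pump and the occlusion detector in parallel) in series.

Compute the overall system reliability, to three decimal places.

0.952

Parallel (battery pack and drive motor): 1 − (1 − 0.81500)(1 − 0.78900) = 0.96097
Parallel (peristaltic pump and occlusion detector): 1 − (1 − 0.88100)(1 − 0.92500) = 0.99108
Series ([0.96097] and [0.99108]): 0.96097 × 0.99108 = 0.952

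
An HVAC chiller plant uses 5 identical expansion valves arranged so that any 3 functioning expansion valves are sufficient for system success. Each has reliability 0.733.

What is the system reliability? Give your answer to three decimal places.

0.878

R = Σ_{i=3}^{5} C(5,i) p^i (1−p)^{5−i} with p = 0.733
C(5,3)·0.733^3·0.267^2 = 0.28076
C(5,4)·0.733^4·0.267^1 = 0.38539
C(5,5)·0.733^5·0.267^0 = 0.21160
Sum = 0.878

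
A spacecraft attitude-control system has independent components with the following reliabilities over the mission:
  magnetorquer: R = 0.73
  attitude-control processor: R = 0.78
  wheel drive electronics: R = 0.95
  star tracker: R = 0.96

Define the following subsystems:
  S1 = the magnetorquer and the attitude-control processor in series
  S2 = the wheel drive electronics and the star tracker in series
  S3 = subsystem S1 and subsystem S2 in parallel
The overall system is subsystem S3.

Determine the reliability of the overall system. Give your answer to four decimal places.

Series (magnetorquer and attitude-control processor): 0.730000 × 0.780000 = 0.569400
Series (wheel drive electronics and star tracker): 0.950000 × 0.960000 = 0.912000
Parallel ([0.569400] and [0.912000]): 1 − (1 − 0.569400)(1 − 0.912000) = 0.9621

0.9621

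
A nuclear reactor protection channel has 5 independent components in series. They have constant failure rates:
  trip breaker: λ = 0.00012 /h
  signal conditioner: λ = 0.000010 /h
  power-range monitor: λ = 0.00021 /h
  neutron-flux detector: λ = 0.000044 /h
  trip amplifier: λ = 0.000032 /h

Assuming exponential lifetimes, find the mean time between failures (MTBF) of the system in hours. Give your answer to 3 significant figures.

Series of exponential components: λ_sys = Σ λ_i
λ_sys = 0.00012 + 0.000010 + 0.00021 + 0.000044 + 0.000032 = 4.1600e-04 /h
MTBF = 1 / λ_sys = 2400 h

2400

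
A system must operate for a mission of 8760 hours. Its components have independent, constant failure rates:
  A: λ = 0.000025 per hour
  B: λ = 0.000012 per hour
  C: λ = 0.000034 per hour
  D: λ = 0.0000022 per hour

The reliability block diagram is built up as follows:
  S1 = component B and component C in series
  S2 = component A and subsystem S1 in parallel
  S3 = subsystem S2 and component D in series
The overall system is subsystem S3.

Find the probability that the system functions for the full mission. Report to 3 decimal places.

R(A) = exp(−0.000025 × 8760) = 0.80332
R(B) = exp(−0.000012 × 8760) = 0.90022
R(C) = exp(−0.000034 × 8760) = 0.74242
R(D) = exp(−0.0000022 × 8760) = 0.98091
Series (B and C): 0.90022 × 0.74242 = 0.66834
Parallel (A and [0.66834]): 1 − (1 − 0.80332)(1 − 0.66834) = 0.93477
Series ([0.93477] and D): 0.93477 × 0.98091 = 0.917

0.917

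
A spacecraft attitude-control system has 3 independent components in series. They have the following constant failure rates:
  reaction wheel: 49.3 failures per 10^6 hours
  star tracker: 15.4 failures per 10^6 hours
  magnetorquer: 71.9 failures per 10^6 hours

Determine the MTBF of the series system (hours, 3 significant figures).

Series of exponential components: λ_sys = Σ λ_i
λ_sys = 0.0000493 + 0.0000154 + 0.0000719 = 1.3660e-04 /h
MTBF = 1 / λ_sys = 7320 h

7320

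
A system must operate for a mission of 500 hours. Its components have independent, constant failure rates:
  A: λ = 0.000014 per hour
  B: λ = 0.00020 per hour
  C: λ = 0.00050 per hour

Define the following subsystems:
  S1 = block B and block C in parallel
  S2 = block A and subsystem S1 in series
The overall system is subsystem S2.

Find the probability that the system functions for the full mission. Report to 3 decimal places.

R(A) = exp(−0.000014 × 500) = 0.99302
R(B) = exp(−0.00020 × 500) = 0.90484
R(C) = exp(−0.00050 × 500) = 0.77880
Parallel (B and C): 1 − (1 − 0.90484)(1 − 0.77880) = 0.97895
Series (A and [0.97895]): 0.99302 × 0.97895 = 0.972

0.972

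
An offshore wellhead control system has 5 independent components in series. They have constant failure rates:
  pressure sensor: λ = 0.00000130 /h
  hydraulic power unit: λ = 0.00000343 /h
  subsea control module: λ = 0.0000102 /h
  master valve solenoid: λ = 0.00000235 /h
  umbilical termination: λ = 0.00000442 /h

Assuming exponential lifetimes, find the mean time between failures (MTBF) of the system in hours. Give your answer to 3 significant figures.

Series of exponential components: λ_sys = Σ λ_i
λ_sys = 0.00000130 + 0.00000343 + 0.0000102 + 0.00000235 + 0.00000442 = 2.1700e-05 /h
MTBF = 1 / λ_sys = 46100 h

46100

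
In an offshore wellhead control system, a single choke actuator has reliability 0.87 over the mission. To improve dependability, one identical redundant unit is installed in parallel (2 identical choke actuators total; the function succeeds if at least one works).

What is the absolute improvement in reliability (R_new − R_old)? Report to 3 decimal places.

0.113

R_before = 0.87
R_after = 1 − (1 − 0.87)^2 = 0.983
ΔR = 0.983 − 0.87 = 0.113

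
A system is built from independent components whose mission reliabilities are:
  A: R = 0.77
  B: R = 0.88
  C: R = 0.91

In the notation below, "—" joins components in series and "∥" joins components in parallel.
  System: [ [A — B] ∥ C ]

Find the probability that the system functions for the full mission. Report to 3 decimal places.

Series (A and B): 0.77000 × 0.88000 = 0.67760
Parallel ([0.67760] and C): 1 − (1 − 0.67760)(1 − 0.91000) = 0.971

0.971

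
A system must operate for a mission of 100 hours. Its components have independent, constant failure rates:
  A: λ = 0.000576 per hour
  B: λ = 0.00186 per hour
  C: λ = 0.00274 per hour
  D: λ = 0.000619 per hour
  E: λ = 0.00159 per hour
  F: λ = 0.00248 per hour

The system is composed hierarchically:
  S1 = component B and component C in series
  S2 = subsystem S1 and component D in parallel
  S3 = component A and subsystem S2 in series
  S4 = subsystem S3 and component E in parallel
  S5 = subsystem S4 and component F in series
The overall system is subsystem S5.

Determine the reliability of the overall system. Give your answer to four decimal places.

R(A) = exp(−0.000576 × 100) = 0.944027
R(B) = exp(−0.00186 × 100) = 0.830274
R(C) = exp(−0.00274 × 100) = 0.760332
R(D) = exp(−0.000619 × 100) = 0.939977
R(E) = exp(−0.00159 × 100) = 0.852996
R(F) = exp(−0.00248 × 100) = 0.780360
Series (B and C): 0.830274 × 0.760332 = 0.631284
Parallel ([0.631284] and D): 1 − (1 − 0.631284)(1 − 0.939977) = 0.977869
Series (A and [0.977869]): 0.944027 × 0.977869 = 0.923135
Parallel ([0.923135] and E): 1 − (1 − 0.923135)(1 − 0.852996) = 0.988701
Series ([0.988701] and F): 0.988701 × 0.780360 = 0.7715

0.7715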